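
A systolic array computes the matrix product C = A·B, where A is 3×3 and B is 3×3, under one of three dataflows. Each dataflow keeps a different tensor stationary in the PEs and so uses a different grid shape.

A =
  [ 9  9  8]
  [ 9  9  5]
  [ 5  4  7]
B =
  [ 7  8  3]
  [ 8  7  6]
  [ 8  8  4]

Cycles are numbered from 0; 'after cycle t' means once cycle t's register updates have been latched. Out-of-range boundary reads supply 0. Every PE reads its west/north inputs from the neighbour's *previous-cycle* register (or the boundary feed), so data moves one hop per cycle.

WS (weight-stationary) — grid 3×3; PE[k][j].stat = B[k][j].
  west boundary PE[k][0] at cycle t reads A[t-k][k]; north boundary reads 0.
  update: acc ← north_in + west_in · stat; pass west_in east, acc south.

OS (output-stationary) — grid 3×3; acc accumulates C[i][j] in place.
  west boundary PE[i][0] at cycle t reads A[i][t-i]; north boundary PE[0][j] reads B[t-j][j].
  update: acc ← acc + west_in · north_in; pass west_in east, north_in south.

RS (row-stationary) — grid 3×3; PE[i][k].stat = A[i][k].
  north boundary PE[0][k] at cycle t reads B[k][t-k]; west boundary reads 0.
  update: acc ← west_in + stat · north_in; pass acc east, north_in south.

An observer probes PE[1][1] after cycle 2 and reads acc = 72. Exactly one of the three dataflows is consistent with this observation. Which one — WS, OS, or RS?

WS [3×3] PE[1][1] across cycles:
  after 0 — PE[1][1] acc=0, pass-E 0, pass-S 0
  after 1 — PE[1][1] acc=0, pass-E 0, pass-S 0
  after 2 — PE[1][1] acc=135, pass-E 9, pass-S 135
OS [3×3] PE[1][1] across cycles:
  after 0 — PE[1][1] acc=0, pass-E 0, pass-S 0
  after 1 — PE[1][1] acc=0, pass-E 0, pass-S 0
  after 2 — PE[1][1] acc=72, pass-E 9, pass-S 8
RS [3×3] PE[1][1] across cycles:
  after 0 — PE[1][1] acc=0, pass-E 0, pass-S 0
  after 1 — PE[1][1] acc=0, pass-E 0, pass-S 0
  after 2 — PE[1][1] acc=135, pass-E 135, pass-S 8

dataflow = OS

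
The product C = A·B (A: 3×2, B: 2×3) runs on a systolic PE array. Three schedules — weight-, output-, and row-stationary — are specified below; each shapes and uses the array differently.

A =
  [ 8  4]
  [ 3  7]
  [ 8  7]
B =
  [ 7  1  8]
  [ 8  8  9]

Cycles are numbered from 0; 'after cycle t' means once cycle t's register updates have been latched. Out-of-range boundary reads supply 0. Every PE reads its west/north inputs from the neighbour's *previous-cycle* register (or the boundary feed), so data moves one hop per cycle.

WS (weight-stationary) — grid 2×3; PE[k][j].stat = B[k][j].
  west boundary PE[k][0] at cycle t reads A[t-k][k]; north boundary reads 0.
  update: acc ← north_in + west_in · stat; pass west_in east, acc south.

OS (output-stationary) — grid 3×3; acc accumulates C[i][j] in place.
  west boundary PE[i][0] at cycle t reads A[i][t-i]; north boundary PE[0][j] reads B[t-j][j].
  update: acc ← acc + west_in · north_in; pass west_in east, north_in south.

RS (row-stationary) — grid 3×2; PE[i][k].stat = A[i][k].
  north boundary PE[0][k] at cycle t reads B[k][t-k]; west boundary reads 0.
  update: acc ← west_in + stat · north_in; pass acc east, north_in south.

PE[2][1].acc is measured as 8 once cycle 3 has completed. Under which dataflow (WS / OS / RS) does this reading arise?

WS: PE[2][1] is outside its 2×3 grid.
OS [3×3] PE[2][1] across cycles:
  0: (2,1).acc=0  regs=<0,0>
  1: (2,1).acc=0  regs=<0,0>
  2: (2,1).acc=0  regs=<0,0>
  3: (2,1).acc=8  regs=<8,1>
RS [3×2] PE[2][1] across cycles:
  0: (2,1).acc=0  regs=<0,0>
  1: (2,1).acc=0  regs=<0,0>
  2: (2,1).acc=0  regs=<0,0>
  3: (2,1).acc=112  regs=<112,8>

dataflow = OS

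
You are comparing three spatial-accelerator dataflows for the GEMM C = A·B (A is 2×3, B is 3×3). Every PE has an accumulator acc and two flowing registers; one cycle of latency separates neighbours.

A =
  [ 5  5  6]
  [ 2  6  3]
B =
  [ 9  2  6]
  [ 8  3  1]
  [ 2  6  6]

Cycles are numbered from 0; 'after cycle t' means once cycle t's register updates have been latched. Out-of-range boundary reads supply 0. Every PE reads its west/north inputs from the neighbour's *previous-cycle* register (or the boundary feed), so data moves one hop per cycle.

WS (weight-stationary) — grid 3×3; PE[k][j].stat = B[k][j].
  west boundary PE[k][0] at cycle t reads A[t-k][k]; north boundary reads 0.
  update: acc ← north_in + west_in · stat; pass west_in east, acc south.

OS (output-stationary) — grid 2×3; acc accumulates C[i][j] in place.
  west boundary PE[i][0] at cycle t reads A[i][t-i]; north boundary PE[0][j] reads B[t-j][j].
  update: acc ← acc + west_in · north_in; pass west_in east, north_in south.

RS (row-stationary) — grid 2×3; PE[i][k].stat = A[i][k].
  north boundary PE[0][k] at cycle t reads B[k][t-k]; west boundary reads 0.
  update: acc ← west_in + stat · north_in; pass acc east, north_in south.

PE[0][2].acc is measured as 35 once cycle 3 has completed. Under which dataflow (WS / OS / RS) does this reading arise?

WS [3×3] PE[0][2] across cycles:
  t=0 PE[0][2]: acc=0 h=0 v=0
  t=1 PE[0][2]: acc=0 h=0 v=0
  t=2 PE[0][2]: acc=30 h=5 v=30
  t=3 PE[0][2]: acc=12 h=2 v=12
OS [2×3] PE[0][2] across cycles:
  t=0 PE[0][2]: acc=0 h=0 v=0
  t=1 PE[0][2]: acc=0 h=0 v=0
  t=2 PE[0][2]: acc=30 h=5 v=6
  t=3 PE[0][2]: acc=35 h=5 v=1
RS [2×3] PE[0][2] across cycles:
  t=0 PE[0][2]: acc=0 h=0 v=0
  t=1 PE[0][2]: acc=0 h=0 v=0
  t=2 PE[0][2]: acc=97 h=97 v=2
  t=3 PE[0][2]: acc=61 h=61 v=6

dataflow = OS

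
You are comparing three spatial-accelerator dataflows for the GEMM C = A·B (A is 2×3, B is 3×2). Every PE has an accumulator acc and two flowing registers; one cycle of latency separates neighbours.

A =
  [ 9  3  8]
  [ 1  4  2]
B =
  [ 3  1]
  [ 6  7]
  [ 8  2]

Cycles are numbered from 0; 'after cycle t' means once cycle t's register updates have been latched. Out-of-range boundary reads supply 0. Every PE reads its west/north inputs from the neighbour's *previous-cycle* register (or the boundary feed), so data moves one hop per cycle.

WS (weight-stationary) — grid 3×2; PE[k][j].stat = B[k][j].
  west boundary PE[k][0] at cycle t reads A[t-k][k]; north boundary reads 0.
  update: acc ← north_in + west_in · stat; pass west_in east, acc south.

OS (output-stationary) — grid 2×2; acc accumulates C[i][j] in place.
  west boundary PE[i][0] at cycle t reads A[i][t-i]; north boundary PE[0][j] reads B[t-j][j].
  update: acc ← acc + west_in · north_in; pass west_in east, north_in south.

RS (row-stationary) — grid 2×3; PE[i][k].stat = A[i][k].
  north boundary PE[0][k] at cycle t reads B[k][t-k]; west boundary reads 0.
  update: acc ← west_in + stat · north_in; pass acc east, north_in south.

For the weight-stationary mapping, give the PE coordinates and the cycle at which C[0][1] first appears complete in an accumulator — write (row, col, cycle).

WS — PE[2][1] is where C[0][1] collects:
  step 0 · PE2,1: acc=0; fwd→0 fwd↓0
  step 1 · PE2,1: acc=0; fwd→0 fwd↓0
  step 2 · PE2,1: acc=0; fwd→0 fwd↓0
  step 3 · PE2,1: acc=46; fwd→8 fwd↓46

(row, col, cycle) = (2, 1, 3)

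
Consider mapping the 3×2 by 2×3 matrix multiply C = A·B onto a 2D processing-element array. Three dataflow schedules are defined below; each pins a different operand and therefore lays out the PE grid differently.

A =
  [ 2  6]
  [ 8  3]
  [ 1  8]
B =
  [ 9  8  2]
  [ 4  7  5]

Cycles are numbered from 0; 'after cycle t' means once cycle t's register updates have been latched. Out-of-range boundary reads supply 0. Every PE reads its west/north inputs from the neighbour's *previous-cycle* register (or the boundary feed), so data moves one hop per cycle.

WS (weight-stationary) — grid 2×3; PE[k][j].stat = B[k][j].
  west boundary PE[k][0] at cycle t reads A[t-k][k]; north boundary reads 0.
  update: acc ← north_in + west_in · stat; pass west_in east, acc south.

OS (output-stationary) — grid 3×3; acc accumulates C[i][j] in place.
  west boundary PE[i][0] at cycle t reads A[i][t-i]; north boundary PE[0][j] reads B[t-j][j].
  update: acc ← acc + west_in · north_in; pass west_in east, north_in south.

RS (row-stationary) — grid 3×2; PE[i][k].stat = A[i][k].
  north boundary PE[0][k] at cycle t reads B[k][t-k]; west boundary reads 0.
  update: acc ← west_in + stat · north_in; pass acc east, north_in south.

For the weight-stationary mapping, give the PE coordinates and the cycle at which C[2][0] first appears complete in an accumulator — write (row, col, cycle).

(row, col, cycle) = (1, 0, 3)

WS — PE[1][0] is where C[2][0] collects:
  t=0 PE[1][0]: acc=0 h=0 v=0
  t=1 PE[1][0]: acc=42 h=6 v=42
  t=2 PE[1][0]: acc=84 h=3 v=84
  t=3 PE[1][0]: acc=41 h=8 v=41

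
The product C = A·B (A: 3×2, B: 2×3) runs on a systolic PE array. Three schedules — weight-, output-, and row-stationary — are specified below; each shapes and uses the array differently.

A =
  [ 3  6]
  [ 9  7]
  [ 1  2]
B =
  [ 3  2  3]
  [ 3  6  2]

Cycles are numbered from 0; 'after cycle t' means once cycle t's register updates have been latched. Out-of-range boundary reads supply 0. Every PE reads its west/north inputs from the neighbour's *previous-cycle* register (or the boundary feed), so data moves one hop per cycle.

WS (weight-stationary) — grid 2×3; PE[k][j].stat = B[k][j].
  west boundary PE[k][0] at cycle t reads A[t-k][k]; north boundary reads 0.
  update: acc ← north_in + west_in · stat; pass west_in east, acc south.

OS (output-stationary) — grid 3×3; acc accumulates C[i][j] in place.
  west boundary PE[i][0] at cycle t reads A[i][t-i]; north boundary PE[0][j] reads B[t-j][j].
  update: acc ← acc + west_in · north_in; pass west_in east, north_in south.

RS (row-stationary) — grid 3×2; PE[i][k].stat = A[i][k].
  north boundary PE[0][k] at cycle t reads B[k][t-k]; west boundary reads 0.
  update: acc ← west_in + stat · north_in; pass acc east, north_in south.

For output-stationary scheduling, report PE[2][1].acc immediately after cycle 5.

PE[2][1].acc = 14

OS on a 3×3 grid — tracing PE[2][1] and its feeders:
  step 0 · PE1,1: acc=0; fwd→0 fwd↓0
  step 0 · PE2,0: acc=0; fwd→0 fwd↓0
  step 0 · PE2,1: acc=0; fwd→0 fwd↓0
  step 1 · PE1,1: acc=0; fwd→0 fwd↓0
  step 1 · PE2,0: acc=0; fwd→0 fwd↓0
  step 1 · PE2,1: acc=0; fwd→0 fwd↓0
  step 2 · PE1,1: acc=18; fwd→9 fwd↓2
  step 2 · PE2,0: acc=3; fwd→1 fwd↓3
  step 2 · PE2,1: acc=0; fwd→0 fwd↓0
  step 3 · PE1,1: acc=60; fwd→7 fwd↓6
  step 3 · PE2,0: acc=9; fwd→2 fwd↓3
  step 3 · PE2,1: acc=2; fwd→1 fwd↓2
  step 4 · PE1,1: acc=60; fwd→0 fwd↓0
  step 4 · PE2,0: acc=9; fwd→0 fwd↓0
  step 4 · PE2,1: acc=14; fwd→2 fwd↓6
  step 5 · PE1,1: acc=60; fwd→0 fwd↓0
  step 5 · PE2,0: acc=9; fwd→0 fwd↓0
  step 5 · PE2,1: acc=14; fwd→0 fwd↓0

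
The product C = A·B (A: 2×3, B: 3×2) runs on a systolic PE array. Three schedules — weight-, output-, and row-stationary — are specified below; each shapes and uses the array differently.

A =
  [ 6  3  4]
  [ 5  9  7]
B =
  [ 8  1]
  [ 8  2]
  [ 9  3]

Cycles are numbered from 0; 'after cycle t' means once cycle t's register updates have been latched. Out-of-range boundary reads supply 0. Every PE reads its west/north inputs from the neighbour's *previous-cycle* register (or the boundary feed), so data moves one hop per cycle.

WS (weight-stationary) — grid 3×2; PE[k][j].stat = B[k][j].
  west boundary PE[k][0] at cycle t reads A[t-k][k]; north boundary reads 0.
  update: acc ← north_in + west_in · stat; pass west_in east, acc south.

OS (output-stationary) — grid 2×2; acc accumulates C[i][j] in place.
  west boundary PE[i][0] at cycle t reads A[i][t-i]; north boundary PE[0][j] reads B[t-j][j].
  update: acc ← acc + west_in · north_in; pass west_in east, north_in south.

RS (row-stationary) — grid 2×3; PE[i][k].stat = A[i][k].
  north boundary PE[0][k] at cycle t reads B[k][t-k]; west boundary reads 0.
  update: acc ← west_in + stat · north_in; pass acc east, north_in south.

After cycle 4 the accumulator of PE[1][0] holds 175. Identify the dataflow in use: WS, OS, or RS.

— WS: 3×2; PE[1][0] trace:
  [0] (1,0) acc=0 (h:0 v:0)
  [1] (1,0) acc=72 (h:3 v:72)
  [2] (1,0) acc=112 (h:9 v:112)
  [3] (1,0) acc=0 (h:0 v:0)
  [4] (1,0) acc=0 (h:0 v:0)
— OS: 2×2; PE[1][0] trace:
  [0] (1,0) acc=0 (h:0 v:0)
  [1] (1,0) acc=40 (h:5 v:8)
  [2] (1,0) acc=112 (h:9 v:8)
  [3] (1,0) acc=175 (h:7 v:9)
  [4] (1,0) acc=175 (h:0 v:0)
— RS: 2×3; PE[1][0] trace:
  [0] (1,0) acc=0 (h:0 v:0)
  [1] (1,0) acc=40 (h:40 v:8)
  [2] (1,0) acc=5 (h:5 v:1)
  [3] (1,0) acc=0 (h:0 v:0)
  [4] (1,0) acc=0 (h:0 v:0)

dataflow = OS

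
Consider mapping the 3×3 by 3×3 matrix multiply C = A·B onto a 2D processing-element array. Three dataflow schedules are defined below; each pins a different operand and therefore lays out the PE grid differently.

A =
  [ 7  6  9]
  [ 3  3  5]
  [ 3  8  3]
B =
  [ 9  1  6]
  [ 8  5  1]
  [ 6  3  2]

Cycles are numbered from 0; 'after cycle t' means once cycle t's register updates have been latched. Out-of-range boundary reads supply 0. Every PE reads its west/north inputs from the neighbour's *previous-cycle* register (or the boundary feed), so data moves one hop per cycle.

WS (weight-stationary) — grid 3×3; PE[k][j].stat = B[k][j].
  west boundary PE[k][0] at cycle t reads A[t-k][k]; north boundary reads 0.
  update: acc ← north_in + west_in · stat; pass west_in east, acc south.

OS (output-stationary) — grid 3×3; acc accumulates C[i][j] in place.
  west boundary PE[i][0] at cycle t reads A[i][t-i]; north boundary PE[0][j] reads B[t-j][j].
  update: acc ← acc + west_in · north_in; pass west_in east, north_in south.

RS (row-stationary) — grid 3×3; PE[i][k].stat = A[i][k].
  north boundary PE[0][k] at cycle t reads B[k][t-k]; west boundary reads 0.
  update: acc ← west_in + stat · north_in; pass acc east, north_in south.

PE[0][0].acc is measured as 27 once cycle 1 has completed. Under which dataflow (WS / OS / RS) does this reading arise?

dataflow = WS

WS (3×3 grid), PE[0][0]:
  0: (0,0).acc=63  regs=<7,63>
  1: (0,0).acc=27  regs=<3,27>
OS (3×3 grid), PE[0][0]:
  0: (0,0).acc=63  regs=<7,9>
  1: (0,0).acc=111  regs=<6,8>
RS (3×3 grid), PE[0][0]:
  0: (0,0).acc=63  regs=<63,9>
  1: (0,0).acc=7  regs=<7,1>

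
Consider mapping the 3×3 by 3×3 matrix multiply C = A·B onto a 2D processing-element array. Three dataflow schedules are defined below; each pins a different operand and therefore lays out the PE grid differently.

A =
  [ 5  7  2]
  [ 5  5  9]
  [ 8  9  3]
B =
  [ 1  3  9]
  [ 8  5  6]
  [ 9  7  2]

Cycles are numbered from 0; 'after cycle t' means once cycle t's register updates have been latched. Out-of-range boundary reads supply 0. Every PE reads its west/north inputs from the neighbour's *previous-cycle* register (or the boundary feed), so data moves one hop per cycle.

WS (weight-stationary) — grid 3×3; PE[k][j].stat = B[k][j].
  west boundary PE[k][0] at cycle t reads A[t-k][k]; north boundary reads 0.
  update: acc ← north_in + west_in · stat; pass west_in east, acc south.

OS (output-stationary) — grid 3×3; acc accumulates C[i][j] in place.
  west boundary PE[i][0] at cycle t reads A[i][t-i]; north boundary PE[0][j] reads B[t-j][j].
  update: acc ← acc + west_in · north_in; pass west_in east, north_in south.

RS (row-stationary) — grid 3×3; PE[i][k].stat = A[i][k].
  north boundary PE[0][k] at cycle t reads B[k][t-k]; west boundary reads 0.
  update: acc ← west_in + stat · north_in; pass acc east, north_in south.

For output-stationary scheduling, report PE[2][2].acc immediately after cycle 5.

PE[2][2].acc = 126

OS (3×3). Following PE[2][2] plus its west/north inputs:
  after 0 — PE[1][2] acc=0, pass-E 0, pass-S 0
  after 0 — PE[2][1] acc=0, pass-E 0, pass-S 0
  after 0 — PE[2][2] acc=0, pass-E 0, pass-S 0
  after 1 — PE[1][2] acc=0, pass-E 0, pass-S 0
  after 1 — PE[2][1] acc=0, pass-E 0, pass-S 0
  after 1 — PE[2][2] acc=0, pass-E 0, pass-S 0
  after 2 — PE[1][2] acc=0, pass-E 0, pass-S 0
  after 2 — PE[2][1] acc=0, pass-E 0, pass-S 0
  after 2 — PE[2][2] acc=0, pass-E 0, pass-S 0
  after 3 — PE[1][2] acc=45, pass-E 5, pass-S 9
  after 3 — PE[2][1] acc=24, pass-E 8, pass-S 3
  after 3 — PE[2][2] acc=0, pass-E 0, pass-S 0
  after 4 — PE[1][2] acc=75, pass-E 5, pass-S 6
  after 4 — PE[2][1] acc=69, pass-E 9, pass-S 5
  after 4 — PE[2][2] acc=72, pass-E 8, pass-S 9
  after 5 — PE[1][2] acc=93, pass-E 9, pass-S 2
  after 5 — PE[2][1] acc=90, pass-E 3, pass-S 7
  after 5 — PE[2][2] acc=126, pass-E 9, pass-S 6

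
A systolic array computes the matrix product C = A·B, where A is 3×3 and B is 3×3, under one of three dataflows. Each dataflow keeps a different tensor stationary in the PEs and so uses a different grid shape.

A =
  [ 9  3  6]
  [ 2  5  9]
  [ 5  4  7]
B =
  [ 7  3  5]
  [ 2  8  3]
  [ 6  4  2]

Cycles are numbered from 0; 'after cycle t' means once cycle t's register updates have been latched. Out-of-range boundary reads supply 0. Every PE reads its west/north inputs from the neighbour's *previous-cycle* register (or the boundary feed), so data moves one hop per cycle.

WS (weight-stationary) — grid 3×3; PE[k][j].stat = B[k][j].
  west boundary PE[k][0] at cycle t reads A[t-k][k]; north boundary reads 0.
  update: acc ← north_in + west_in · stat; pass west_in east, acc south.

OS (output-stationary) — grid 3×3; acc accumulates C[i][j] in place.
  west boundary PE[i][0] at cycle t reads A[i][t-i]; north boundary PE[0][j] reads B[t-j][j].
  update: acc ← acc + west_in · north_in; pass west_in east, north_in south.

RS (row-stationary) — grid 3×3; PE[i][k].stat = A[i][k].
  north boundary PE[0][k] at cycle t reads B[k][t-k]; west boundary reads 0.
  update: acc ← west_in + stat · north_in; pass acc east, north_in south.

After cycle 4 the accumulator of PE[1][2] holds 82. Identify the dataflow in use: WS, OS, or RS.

Under WS (3×3), PE[1][2]:
  [0] (1,2) acc=0 (h:0 v:0)
  [1] (1,2) acc=0 (h:0 v:0)
  [2] (1,2) acc=0 (h:0 v:0)
  [3] (1,2) acc=54 (h:3 v:54)
  [4] (1,2) acc=25 (h:5 v:25)
Under OS (3×3), PE[1][2]:
  [0] (1,2) acc=0 (h:0 v:0)
  [1] (1,2) acc=0 (h:0 v:0)
  [2] (1,2) acc=0 (h:0 v:0)
  [3] (1,2) acc=10 (h:2 v:5)
  [4] (1,2) acc=25 (h:5 v:3)
Under RS (3×3), PE[1][2]:
  [0] (1,2) acc=0 (h:0 v:0)
  [1] (1,2) acc=0 (h:0 v:0)
  [2] (1,2) acc=0 (h:0 v:0)
  [3] (1,2) acc=78 (h:78 v:6)
  [4] (1,2) acc=82 (h:82 v:4)

dataflow = RS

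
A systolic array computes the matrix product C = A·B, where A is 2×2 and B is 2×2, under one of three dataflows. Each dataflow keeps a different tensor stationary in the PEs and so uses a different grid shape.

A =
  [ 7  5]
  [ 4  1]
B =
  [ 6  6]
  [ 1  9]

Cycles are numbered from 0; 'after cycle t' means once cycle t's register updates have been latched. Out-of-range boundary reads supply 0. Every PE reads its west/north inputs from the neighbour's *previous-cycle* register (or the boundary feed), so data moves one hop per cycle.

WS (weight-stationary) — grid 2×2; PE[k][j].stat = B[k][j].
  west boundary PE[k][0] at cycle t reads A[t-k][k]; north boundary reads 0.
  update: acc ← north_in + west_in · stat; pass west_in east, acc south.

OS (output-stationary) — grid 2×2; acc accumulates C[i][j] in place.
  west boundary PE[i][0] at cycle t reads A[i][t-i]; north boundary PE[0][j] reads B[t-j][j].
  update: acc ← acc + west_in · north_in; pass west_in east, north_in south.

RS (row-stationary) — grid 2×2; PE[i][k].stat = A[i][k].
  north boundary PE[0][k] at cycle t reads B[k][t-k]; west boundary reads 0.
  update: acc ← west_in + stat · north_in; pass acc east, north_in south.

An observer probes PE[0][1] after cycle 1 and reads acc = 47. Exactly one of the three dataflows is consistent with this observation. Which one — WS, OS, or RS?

— WS: 2×2; PE[0][1] trace:
  0: (0,1).acc=0  regs=<0,0>
  1: (0,1).acc=42  regs=<7,42>
— OS: 2×2; PE[0][1] trace:
  0: (0,1).acc=0  regs=<0,0>
  1: (0,1).acc=42  regs=<7,6>
— RS: 2×2; PE[0][1] trace:
  0: (0,1).acc=0  regs=<0,0>
  1: (0,1).acc=47  regs=<47,1>

dataflow = RS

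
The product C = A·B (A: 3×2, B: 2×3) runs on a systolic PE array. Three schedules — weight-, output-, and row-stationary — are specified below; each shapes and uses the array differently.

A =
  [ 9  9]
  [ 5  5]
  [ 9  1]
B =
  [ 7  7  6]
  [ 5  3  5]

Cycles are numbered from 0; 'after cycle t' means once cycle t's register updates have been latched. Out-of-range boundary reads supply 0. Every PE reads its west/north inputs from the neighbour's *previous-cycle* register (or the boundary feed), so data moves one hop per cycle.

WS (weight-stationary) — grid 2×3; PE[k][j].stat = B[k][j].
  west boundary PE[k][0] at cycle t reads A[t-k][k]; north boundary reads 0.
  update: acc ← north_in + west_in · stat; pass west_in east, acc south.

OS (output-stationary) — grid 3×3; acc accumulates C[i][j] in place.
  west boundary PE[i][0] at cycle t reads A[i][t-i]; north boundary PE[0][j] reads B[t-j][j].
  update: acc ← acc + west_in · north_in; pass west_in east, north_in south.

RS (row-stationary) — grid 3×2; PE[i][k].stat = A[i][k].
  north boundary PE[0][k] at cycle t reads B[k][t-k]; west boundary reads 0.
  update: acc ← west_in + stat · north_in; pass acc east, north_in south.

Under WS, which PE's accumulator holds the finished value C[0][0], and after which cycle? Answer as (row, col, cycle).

Under WS, C[0][0] lands at PE[1][0]:
  after 0 — PE[1][0] acc=0, pass-E 0, pass-S 0
  after 1 — PE[1][0] acc=108, pass-E 9, pass-S 108

(row, col, cycle) = (1, 0, 1)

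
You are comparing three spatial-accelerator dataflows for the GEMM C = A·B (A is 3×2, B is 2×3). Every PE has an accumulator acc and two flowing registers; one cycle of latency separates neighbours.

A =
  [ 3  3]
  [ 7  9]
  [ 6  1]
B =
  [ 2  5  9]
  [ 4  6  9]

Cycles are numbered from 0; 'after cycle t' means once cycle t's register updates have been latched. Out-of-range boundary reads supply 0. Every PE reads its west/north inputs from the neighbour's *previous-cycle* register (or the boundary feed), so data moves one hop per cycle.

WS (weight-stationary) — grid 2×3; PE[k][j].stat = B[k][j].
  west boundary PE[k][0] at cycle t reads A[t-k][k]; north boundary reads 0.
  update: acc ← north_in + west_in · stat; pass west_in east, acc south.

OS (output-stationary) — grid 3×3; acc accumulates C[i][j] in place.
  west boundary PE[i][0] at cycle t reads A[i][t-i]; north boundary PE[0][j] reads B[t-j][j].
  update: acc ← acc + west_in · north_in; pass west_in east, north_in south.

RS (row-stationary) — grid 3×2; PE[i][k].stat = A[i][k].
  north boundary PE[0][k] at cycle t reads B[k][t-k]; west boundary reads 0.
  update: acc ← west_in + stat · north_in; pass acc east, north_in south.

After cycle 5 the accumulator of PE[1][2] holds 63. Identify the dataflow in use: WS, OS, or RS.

Under WS (2×3), PE[1][2]:
  after 0 — PE[1][2] acc=0, pass-E 0, pass-S 0
  after 1 — PE[1][2] acc=0, pass-E 0, pass-S 0
  after 2 — PE[1][2] acc=0, pass-E 0, pass-S 0
  after 3 — PE[1][2] acc=54, pass-E 3, pass-S 54
  after 4 — PE[1][2] acc=144, pass-E 9, pass-S 144
  after 5 — PE[1][2] acc=63, pass-E 1, pass-S 63
Under OS (3×3), PE[1][2]:
  after 0 — PE[1][2] acc=0, pass-E 0, pass-S 0
  after 1 — PE[1][2] acc=0, pass-E 0, pass-S 0
  after 2 — PE[1][2] acc=0, pass-E 0, pass-S 0
  after 3 — PE[1][2] acc=63, pass-E 7, pass-S 9
  after 4 — PE[1][2] acc=144, pass-E 9, pass-S 9
  after 5 — PE[1][2] acc=144, pass-E 0, pass-S 0
RS: PE[1][2] is outside its 3×2 grid.

dataflow = WS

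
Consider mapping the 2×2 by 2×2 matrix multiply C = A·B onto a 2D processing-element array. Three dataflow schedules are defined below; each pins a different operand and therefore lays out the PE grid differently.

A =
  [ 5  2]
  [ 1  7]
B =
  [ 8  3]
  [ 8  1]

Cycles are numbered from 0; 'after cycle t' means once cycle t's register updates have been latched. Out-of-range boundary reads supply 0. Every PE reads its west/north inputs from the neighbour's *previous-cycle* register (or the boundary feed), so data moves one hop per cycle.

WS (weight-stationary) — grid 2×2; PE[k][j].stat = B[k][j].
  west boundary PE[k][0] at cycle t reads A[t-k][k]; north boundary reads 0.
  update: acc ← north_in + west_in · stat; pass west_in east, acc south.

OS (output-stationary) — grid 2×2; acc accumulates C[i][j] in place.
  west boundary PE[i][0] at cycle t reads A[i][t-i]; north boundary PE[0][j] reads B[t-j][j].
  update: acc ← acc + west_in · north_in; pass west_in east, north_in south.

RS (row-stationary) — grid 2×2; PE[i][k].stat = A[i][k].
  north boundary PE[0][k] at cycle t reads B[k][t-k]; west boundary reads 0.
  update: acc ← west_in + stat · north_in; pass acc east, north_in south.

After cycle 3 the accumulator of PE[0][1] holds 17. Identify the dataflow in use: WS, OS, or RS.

dataflow = OS

WS (2×2 grid), PE[0][1]:
  step 0 · PE0,1: acc=0; fwd→0 fwd↓0
  step 1 · PE0,1: acc=15; fwd→5 fwd↓15
  step 2 · PE0,1: acc=3; fwd→1 fwd↓3
  step 3 · PE0,1: acc=0; fwd→0 fwd↓0
OS (2×2 grid), PE[0][1]:
  step 0 · PE0,1: acc=0; fwd→0 fwd↓0
  step 1 · PE0,1: acc=15; fwd→5 fwd↓3
  step 2 · PE0,1: acc=17; fwd→2 fwd↓1
  step 3 · PE0,1: acc=17; fwd→0 fwd↓0
RS (2×2 grid), PE[0][1]:
  step 0 · PE0,1: acc=0; fwd→0 fwd↓0
  step 1 · PE0,1: acc=56; fwd→56 fwd↓8
  step 2 · PE0,1: acc=17; fwd→17 fwd↓1
  step 3 · PE0,1: acc=0; fwd→0 fwd↓0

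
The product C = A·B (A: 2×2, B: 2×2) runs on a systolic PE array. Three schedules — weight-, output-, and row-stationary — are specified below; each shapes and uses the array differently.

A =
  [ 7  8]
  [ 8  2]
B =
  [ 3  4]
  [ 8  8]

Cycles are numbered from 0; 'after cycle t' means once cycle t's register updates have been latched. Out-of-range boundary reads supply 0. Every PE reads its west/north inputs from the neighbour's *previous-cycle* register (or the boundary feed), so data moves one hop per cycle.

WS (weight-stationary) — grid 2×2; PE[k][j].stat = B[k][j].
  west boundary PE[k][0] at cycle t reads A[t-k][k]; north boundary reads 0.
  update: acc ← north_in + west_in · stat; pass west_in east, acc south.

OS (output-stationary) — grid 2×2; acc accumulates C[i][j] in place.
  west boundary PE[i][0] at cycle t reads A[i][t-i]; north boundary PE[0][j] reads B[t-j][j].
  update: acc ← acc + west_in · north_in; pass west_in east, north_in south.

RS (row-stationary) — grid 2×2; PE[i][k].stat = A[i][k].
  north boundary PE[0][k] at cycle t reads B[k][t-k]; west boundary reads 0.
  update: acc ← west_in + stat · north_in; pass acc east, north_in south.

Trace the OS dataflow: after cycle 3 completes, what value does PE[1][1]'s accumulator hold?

PE[1][1].acc = 48

Tracing OS — 2×2 array, target PE[1][1]:
  cycle 0: PE[0][1] → acc 0, east 0, south 0
  cycle 0: PE[1][0] → acc 0, east 0, south 0
  cycle 0: PE[1][1] → acc 0, east 0, south 0
  cycle 1: PE[0][1] → acc 28, east 7, south 4
  cycle 1: PE[1][0] → acc 24, east 8, south 3
  cycle 1: PE[1][1] → acc 0, east 0, south 0
  cycle 2: PE[0][1] → acc 92, east 8, south 8
  cycle 2: PE[1][0] → acc 40, east 2, south 8
  cycle 2: PE[1][1] → acc 32, east 8, south 4
  cycle 3: PE[0][1] → acc 92, east 0, south 0
  cycle 3: PE[1][0] → acc 40, east 0, south 0
  cycle 3: PE[1][1] → acc 48, east 2, south 8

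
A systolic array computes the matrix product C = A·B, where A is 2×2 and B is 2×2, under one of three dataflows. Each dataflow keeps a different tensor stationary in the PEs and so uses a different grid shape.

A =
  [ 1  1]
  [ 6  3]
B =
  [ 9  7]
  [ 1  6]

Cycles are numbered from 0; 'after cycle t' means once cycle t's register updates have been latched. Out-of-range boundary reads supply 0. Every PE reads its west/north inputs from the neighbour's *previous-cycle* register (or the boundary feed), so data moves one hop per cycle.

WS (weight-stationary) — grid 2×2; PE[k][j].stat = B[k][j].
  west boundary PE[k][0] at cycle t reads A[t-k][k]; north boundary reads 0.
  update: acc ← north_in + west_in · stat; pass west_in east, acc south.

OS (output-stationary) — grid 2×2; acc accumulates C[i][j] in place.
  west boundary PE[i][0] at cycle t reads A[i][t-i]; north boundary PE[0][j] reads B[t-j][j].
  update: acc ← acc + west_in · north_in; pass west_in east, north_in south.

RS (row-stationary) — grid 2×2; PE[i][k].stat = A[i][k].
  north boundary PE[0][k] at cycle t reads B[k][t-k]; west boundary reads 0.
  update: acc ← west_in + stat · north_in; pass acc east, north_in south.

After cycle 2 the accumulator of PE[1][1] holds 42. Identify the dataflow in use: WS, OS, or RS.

WS (2×2 grid), PE[1][1]:
  cycle 0: PE[1][1] → acc 0, east 0, south 0
  cycle 1: PE[1][1] → acc 0, east 0, south 0
  cycle 2: PE[1][1] → acc 13, east 1, south 13
OS (2×2 grid), PE[1][1]:
  cycle 0: PE[1][1] → acc 0, east 0, south 0
  cycle 1: PE[1][1] → acc 0, east 0, south 0
  cycle 2: PE[1][1] → acc 42, east 6, south 7
RS (2×2 grid), PE[1][1]:
  cycle 0: PE[1][1] → acc 0, east 0, south 0
  cycle 1: PE[1][1] → acc 0, east 0, south 0
  cycle 2: PE[1][1] → acc 57, east 57, south 1

dataflow = OS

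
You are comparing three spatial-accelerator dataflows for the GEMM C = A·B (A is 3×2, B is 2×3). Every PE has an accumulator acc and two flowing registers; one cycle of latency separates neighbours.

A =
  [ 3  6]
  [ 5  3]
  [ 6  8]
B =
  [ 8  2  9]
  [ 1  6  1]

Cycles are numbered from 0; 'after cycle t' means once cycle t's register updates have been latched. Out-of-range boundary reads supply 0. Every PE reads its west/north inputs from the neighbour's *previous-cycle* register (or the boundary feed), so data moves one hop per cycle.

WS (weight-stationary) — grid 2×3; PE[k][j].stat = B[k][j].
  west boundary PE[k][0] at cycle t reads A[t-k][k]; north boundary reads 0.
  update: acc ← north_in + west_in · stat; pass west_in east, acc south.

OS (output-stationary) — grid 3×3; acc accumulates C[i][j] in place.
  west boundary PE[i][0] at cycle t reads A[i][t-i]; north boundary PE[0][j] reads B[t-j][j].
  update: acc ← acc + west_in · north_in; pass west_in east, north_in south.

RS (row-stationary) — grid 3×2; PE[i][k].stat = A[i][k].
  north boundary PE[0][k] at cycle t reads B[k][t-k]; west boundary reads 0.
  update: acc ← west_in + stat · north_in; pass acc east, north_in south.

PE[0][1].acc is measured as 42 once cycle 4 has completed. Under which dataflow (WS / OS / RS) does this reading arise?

— WS: 2×3; PE[0][1] trace:
  after 0 — PE[0][1] acc=0, pass-E 0, pass-S 0
  after 1 — PE[0][1] acc=6, pass-E 3, pass-S 6
  after 2 — PE[0][1] acc=10, pass-E 5, pass-S 10
  after 3 — PE[0][1] acc=12, pass-E 6, pass-S 12
  after 4 — PE[0][1] acc=0, pass-E 0, pass-S 0
— OS: 3×3; PE[0][1] trace:
  after 0 — PE[0][1] acc=0, pass-E 0, pass-S 0
  after 1 — PE[0][1] acc=6, pass-E 3, pass-S 2
  after 2 — PE[0][1] acc=42, pass-E 6, pass-S 6
  after 3 — PE[0][1] acc=42, pass-E 0, pass-S 0
  after 4 — PE[0][1] acc=42, pass-E 0, pass-S 0
— RS: 3×2; PE[0][1] trace:
  after 0 — PE[0][1] acc=0, pass-E 0, pass-S 0
  after 1 — PE[0][1] acc=30, pass-E 30, pass-S 1
  after 2 — PE[0][1] acc=42, pass-E 42, pass-S 6
  after 3 — PE[0][1] acc=33, pass-E 33, pass-S 1
  after 4 — PE[0][1] acc=0, pass-E 0, pass-S 0

dataflow = OS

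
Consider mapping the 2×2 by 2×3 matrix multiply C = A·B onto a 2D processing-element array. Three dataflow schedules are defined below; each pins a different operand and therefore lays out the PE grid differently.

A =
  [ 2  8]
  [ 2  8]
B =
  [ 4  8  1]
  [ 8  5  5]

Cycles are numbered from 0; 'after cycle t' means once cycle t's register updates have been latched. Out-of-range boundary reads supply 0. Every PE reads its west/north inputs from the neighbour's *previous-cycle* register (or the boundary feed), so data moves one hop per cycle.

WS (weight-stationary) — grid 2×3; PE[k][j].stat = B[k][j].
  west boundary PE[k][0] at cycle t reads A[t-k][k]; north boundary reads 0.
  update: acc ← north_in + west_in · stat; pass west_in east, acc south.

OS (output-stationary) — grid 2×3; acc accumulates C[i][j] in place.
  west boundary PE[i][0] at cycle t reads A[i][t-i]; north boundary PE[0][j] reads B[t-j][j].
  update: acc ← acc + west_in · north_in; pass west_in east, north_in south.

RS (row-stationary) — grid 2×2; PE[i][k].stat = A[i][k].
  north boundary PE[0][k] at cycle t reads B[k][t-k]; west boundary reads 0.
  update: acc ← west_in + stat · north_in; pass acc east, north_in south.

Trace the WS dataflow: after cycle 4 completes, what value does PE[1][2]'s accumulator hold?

PE[1][2].acc = 42

WS 2×3: PE[1][2] cycle-by-cycle (with neighbour feeds):
  c0 r0c2: 0 / 0 / 0
  c0 r1c1: 0 / 0 / 0
  c0 r1c2: 0 / 0 / 0
  c1 r0c2: 0 / 0 / 0
  c1 r1c1: 0 / 0 / 0
  c1 r1c2: 0 / 0 / 0
  c2 r0c2: 2 / 2 / 2
  c2 r1c1: 56 / 8 / 56
  c2 r1c2: 0 / 0 / 0
  c3 r0c2: 2 / 2 / 2
  c3 r1c1: 56 / 8 / 56
  c3 r1c2: 42 / 8 / 42
  c4 r0c2: 0 / 0 / 0
  c4 r1c1: 0 / 0 / 0
  c4 r1c2: 42 / 8 / 42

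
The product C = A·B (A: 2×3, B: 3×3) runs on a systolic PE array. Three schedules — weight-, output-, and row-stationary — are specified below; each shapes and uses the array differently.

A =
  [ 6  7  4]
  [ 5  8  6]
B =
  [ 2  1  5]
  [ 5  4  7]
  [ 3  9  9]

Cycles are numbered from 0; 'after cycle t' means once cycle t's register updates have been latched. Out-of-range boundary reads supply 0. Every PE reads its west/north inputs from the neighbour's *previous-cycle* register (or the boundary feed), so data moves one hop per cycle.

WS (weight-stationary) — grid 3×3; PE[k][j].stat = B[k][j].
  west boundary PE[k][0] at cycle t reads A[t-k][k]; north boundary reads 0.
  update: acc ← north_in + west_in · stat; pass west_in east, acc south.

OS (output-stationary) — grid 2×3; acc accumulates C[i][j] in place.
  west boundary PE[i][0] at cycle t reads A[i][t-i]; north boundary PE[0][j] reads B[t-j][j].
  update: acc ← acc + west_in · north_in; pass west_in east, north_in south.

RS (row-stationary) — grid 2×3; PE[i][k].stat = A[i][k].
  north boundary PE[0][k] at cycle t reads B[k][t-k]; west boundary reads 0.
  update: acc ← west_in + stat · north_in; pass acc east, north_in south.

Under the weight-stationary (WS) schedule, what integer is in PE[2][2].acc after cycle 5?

PE[2][2].acc = 135

WS (3×3). Following PE[2][2] plus its west/north inputs:
  step 0 · PE1,2: acc=0; fwd→0 fwd↓0
  step 0 · PE2,1: acc=0; fwd→0 fwd↓0
  step 0 · PE2,2: acc=0; fwd→0 fwd↓0
  step 1 · PE1,2: acc=0; fwd→0 fwd↓0
  step 1 · PE2,1: acc=0; fwd→0 fwd↓0
  step 1 · PE2,2: acc=0; fwd→0 fwd↓0
  step 2 · PE1,2: acc=0; fwd→0 fwd↓0
  step 2 · PE2,1: acc=0; fwd→0 fwd↓0
  step 2 · PE2,2: acc=0; fwd→0 fwd↓0
  step 3 · PE1,2: acc=79; fwd→7 fwd↓79
  step 3 · PE2,1: acc=70; fwd→4 fwd↓70
  step 3 · PE2,2: acc=0; fwd→0 fwd↓0
  step 4 · PE1,2: acc=81; fwd→8 fwd↓81
  step 4 · PE2,1: acc=91; fwd→6 fwd↓91
  step 4 · PE2,2: acc=115; fwd→4 fwd↓115
  step 5 · PE1,2: acc=0; fwd→0 fwd↓0
  step 5 · PE2,1: acc=0; fwd→0 fwd↓0
  step 5 · PE2,2: acc=135; fwd→6 fwd↓135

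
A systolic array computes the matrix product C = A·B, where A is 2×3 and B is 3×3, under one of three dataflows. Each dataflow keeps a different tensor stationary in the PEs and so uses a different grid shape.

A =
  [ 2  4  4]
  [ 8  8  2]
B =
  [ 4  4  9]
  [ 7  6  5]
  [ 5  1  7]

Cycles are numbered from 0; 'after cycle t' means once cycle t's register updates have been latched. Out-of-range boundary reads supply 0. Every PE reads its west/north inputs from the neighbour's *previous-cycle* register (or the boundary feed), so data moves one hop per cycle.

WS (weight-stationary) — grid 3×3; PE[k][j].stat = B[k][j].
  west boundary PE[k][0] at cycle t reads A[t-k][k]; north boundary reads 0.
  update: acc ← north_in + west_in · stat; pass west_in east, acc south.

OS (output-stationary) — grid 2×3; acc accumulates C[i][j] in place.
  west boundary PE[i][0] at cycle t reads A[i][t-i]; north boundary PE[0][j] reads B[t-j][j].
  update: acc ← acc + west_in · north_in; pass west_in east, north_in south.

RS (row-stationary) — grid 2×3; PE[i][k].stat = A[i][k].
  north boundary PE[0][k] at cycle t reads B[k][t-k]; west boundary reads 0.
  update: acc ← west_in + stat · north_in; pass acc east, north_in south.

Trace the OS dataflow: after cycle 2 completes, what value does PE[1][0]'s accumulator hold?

PE[1][0].acc = 88

OS (2×3). Following PE[1][0] plus its west/north inputs:
  @0  [0,0]  acc 8  |  →2  ↓4
  @0  [1,0]  acc 0  |  →0  ↓0
  @1  [0,0]  acc 36  |  →4  ↓7
  @1  [1,0]  acc 32  |  →8  ↓4
  @2  [0,0]  acc 56  |  →4  ↓5
  @2  [1,0]  acc 88  |  →8  ↓7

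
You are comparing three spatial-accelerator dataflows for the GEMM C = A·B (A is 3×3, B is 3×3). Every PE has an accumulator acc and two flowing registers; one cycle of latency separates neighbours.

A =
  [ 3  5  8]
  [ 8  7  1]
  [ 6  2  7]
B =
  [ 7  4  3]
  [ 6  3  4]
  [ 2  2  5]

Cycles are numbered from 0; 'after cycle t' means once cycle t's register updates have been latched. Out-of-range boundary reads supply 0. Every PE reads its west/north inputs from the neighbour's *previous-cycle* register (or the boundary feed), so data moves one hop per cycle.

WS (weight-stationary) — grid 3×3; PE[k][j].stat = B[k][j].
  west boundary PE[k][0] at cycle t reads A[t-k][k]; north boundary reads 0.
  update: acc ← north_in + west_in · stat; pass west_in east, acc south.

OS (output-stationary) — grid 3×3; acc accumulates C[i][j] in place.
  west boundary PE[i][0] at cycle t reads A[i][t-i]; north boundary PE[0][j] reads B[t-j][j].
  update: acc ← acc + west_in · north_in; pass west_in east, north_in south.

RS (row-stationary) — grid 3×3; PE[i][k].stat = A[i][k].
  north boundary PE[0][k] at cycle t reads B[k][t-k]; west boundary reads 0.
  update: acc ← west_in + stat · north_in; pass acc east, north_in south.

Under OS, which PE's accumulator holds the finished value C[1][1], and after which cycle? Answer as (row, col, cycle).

(row, col, cycle) = (1, 1, 4)

OS: C[1][1] accumulates in PE[1][1]:
  step 0 · PE1,1: acc=0; fwd→0 fwd↓0
  step 1 · PE1,1: acc=0; fwd→0 fwd↓0
  step 2 · PE1,1: acc=32; fwd→8 fwd↓4
  step 3 · PE1,1: acc=53; fwd→7 fwd↓3
  step 4 · PE1,1: acc=55; fwd→1 fwd↓2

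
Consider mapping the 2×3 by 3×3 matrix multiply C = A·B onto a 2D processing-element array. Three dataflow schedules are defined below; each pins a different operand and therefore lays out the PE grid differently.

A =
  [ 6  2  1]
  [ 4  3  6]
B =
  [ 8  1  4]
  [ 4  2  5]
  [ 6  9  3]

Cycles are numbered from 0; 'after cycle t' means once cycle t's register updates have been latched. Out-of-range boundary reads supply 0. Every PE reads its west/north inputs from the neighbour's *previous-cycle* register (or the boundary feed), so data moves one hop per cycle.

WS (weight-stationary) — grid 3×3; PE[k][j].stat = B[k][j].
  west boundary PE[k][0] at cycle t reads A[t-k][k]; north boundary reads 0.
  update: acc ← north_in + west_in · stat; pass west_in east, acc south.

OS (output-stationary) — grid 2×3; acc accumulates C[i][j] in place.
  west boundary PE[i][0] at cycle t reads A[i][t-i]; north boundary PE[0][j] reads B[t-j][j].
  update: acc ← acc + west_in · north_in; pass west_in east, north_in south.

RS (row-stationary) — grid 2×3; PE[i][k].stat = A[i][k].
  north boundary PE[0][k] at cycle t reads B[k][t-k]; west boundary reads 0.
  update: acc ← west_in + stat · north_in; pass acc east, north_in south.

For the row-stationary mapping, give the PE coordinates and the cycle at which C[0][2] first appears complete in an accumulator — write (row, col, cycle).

RS: C[0][2] accumulates in PE[0][2]:
  [0] (0,2) acc=0 (h:0 v:0)
  [1] (0,2) acc=0 (h:0 v:0)
  [2] (0,2) acc=62 (h:62 v:6)
  [3] (0,2) acc=19 (h:19 v:9)
  [4] (0,2) acc=37 (h:37 v:3)

(row, col, cycle) = (0, 2, 4)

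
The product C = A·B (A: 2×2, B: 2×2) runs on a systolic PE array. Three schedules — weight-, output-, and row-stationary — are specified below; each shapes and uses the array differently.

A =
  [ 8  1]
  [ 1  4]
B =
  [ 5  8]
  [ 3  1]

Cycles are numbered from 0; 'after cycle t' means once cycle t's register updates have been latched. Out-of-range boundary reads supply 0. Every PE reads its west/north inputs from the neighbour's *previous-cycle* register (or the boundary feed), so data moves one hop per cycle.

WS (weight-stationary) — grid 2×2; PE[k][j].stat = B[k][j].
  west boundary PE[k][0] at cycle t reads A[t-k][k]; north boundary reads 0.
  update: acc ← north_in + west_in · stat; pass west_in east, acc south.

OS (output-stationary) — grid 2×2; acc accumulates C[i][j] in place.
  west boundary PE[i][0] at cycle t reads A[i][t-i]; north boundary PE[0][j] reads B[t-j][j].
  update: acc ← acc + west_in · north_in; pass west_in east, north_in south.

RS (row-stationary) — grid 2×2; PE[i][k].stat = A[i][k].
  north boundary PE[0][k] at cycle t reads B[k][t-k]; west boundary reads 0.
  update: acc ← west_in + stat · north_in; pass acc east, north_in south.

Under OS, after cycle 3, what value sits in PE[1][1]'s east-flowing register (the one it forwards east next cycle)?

register = 4

OS on a 2×2 grid — tracing PE[1][1] and its feeders:
  @0  [0,1]  acc 0  |  →0  ↓0
  @0  [1,0]  acc 0  |  →0  ↓0
  @0  [1,1]  acc 0  |  →0  ↓0
  @1  [0,1]  acc 64  |  →8  ↓8
  @1  [1,0]  acc 5  |  →1  ↓5
  @1  [1,1]  acc 0  |  →0  ↓0
  @2  [0,1]  acc 65  |  →1  ↓1
  @2  [1,0]  acc 17  |  →4  ↓3
  @2  [1,1]  acc 8  |  →1  ↓8
  @3  [0,1]  acc 65  |  →0  ↓0
  @3  [1,0]  acc 17  |  →0  ↓0
  @3  [1,1]  acc 12  |  →4  ↓1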